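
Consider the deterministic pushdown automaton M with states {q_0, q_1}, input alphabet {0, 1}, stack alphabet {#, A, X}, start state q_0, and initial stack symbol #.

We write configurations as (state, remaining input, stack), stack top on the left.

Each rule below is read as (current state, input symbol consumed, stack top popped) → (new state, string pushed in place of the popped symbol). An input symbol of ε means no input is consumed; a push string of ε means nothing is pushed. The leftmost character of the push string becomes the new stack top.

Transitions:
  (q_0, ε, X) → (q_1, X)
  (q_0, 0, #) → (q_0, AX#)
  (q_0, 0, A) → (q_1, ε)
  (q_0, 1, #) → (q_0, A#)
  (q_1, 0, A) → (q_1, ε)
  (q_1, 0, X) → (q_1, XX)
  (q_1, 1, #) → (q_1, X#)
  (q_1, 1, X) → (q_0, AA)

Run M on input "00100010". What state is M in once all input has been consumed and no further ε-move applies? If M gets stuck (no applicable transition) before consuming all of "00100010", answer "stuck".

stuck

(q_0, 00100010, #)
  read 0, top #: go to q_0, push AX# → (q_0, 0100010, AX#)
  read 0, top A: go to q_1, push ε → (q_1, 100010, X#)
  read 1, top X: go to q_0, push AA → (q_0, 00010, AA#)
  read 0, top A: go to q_1, push ε → (q_1, 0010, A#)
  read 0, top A: go to q_1, push ε → (q_1, 010, #)
No transition for (q_1, 0, top #); M blocks with input 010 remaining.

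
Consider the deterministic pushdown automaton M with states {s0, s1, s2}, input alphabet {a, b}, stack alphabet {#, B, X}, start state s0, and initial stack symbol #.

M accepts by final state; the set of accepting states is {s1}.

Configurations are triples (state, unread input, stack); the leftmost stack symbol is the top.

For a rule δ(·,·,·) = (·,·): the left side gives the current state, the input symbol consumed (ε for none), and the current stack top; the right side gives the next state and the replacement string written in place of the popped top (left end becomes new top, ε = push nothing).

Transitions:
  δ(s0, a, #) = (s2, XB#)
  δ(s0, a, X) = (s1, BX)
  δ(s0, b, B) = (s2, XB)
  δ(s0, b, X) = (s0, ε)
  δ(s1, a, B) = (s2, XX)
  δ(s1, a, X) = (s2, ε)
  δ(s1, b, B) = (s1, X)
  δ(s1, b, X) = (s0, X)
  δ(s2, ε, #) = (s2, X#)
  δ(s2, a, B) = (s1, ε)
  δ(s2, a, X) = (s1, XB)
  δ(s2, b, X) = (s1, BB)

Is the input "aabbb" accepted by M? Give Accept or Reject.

(s0, aabbb, #) ⊢ (s2, abbb, XB#) ⊢ (s1, bbb, XBB#) ⊢ (s0, bb, XBB#) ⊢ (s0, b, BB#) ⊢ (s2, ε, XBB#)
All input consumed; state s2 ∉ F and no further ε-move applies.

Reject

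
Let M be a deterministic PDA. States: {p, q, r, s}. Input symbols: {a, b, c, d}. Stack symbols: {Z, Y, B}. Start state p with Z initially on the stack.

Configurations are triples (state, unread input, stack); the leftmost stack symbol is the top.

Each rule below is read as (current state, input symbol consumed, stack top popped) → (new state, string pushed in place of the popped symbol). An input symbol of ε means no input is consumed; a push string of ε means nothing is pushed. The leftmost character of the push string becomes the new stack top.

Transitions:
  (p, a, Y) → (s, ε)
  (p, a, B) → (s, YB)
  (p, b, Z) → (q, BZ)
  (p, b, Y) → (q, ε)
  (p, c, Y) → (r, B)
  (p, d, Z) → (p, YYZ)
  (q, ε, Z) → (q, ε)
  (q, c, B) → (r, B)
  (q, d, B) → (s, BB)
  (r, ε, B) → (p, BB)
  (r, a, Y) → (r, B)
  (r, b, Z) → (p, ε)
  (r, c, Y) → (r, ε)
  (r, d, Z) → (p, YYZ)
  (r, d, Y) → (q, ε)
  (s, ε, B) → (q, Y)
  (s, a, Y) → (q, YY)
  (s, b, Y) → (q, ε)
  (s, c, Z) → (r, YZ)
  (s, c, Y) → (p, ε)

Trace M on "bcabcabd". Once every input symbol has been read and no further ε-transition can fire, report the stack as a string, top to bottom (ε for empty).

YBBBZ

(p, bcabcabd, Z)
  read b, top Z: go to q, push BZ → (q, cabcabd, BZ)
  read c, top B: go to r, push B → (r, abcabd, BZ)
  ε-move, top B: go to p, push BB → (p, abcabd, BBZ)
  read a, top B: go to s, push YB → (s, bcabd, YBBZ)
  read b, top Y: go to q, push ε → (q, cabd, BBZ)
  read c, top B: go to r, push B → (r, abd, BBZ)
  ε-move, top B: go to p, push BB → (p, abd, BBBZ)
  read a, top B: go to s, push YB → (s, bd, YBBBZ)
  read b, top Y: go to q, push ε → (q, d, BBBZ)
  read d, top B: go to s, push BB → (s, ε, BBBBZ)
  ε-move, top B: go to q, push Y → (q, ε, YBBBZ)
All input consumed in state q with stack YBBBZ.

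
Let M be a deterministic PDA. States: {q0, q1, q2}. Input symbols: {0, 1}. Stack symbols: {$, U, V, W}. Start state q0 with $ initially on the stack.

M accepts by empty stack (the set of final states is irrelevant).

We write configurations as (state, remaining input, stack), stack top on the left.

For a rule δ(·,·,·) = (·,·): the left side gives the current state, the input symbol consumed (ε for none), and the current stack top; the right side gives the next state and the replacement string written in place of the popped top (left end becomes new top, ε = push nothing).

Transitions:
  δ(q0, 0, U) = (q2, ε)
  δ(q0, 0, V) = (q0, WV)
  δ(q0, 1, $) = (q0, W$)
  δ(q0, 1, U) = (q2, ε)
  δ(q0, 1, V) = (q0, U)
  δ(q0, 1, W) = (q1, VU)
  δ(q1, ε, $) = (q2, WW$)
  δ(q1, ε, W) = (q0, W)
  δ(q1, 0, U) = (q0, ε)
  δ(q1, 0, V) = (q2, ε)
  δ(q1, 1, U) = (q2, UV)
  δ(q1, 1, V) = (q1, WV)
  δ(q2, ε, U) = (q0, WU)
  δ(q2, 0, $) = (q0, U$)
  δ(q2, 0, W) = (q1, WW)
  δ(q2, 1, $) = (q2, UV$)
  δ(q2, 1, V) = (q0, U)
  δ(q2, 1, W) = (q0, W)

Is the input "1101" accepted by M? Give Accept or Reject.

Reject

(q0, 1101, $) ⊢ (q0, 101, W$) ⊢ (q1, 01, VU$) ⊢ (q2, 1, U$) ⊢ (q0, 1, WU$) ⊢ (q1, ε, VUU$)
All input consumed; stack is VUU$, not empty, and no further ε-move applies.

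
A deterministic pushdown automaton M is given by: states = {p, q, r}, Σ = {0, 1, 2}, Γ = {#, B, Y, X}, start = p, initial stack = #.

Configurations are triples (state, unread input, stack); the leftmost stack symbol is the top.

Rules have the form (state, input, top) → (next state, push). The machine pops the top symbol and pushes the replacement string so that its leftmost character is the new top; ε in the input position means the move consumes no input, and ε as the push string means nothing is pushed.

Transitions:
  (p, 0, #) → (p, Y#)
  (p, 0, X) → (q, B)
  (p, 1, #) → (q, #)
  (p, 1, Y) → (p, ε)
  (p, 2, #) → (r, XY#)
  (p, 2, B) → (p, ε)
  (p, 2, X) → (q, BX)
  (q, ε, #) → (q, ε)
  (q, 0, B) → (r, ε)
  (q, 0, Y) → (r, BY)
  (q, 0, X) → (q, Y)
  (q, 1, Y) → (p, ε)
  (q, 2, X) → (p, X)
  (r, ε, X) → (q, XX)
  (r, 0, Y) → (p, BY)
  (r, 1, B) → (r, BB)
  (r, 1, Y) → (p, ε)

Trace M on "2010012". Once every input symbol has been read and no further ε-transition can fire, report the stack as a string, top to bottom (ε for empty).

(p, 2010012, #) ⊢ (r, 010012, XY#) ⊢ (q, 010012, XXY#) ⊢ (q, 10012, YXY#) ⊢ (p, 0012, XY#) ⊢ (q, 012, BY#) ⊢ (r, 12, Y#) ⊢ (p, 2, #) ⊢ (r, ε, XY#) ⊢ (q, ε, XXY#)
All input consumed in state q with stack XXY#.

XXY#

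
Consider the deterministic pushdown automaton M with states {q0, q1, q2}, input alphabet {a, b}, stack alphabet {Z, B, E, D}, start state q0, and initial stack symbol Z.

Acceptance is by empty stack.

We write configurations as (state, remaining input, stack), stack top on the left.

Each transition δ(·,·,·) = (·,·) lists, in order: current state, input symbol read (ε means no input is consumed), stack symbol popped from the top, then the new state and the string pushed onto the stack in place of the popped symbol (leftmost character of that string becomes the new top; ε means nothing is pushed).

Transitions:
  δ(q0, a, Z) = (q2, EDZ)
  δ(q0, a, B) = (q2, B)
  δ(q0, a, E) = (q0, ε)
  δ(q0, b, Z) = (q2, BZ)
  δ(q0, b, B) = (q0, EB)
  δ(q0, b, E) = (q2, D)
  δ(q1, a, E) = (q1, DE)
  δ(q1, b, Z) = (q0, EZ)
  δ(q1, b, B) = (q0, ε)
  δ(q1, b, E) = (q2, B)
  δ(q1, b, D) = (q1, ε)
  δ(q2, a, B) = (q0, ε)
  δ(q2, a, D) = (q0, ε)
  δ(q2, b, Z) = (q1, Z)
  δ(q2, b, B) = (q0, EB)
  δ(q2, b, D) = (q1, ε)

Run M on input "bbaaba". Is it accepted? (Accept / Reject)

Reject

(q0, bbaaba, Z)
  read b, top Z: go to q2, push BZ → (q2, baaba, BZ)
  read b, top B: go to q0, push EB → (q0, aaba, EBZ)
  read a, top E: go to q0, push ε → (q0, aba, BZ)
  read a, top B: go to q2, push B → (q2, ba, BZ)
  read b, top B: go to q0, push EB → (q0, a, EBZ)
  read a, top E: go to q0, push ε → (q0, ε, BZ)
All input consumed; stack is BZ, not empty, and no further ε-move applies.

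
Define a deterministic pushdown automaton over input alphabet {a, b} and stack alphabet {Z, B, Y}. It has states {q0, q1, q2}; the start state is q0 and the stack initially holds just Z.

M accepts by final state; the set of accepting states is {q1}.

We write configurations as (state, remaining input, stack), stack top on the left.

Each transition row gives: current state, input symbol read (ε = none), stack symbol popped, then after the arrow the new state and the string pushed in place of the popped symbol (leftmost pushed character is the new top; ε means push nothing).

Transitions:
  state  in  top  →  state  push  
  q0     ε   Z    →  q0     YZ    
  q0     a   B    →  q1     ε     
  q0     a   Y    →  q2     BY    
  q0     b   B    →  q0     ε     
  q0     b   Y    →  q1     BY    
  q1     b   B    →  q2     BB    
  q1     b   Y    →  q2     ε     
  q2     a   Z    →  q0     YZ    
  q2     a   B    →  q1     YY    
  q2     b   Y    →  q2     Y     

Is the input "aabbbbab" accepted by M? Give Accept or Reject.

(q0, aabbbbab, Z)
  ε-move, top Z: go to q0, push YZ → (q0, aabbbbab, YZ)
  read a, top Y: go to q2, push BY → (q2, abbbbab, BYZ)
  read a, top B: go to q1, push YY → (q1, bbbbab, YYYZ)
  read b, top Y: go to q2, push ε → (q2, bbbab, YYZ)
  read b, top Y: go to q2, push Y → (q2, bbab, YYZ)
  read b, top Y: go to q2, push Y → (q2, bab, YYZ)
  read b, top Y: go to q2, push Y → (q2, ab, YYZ)
No transition applies at (q2, ab, YYZ); input not fully consumed.

Reject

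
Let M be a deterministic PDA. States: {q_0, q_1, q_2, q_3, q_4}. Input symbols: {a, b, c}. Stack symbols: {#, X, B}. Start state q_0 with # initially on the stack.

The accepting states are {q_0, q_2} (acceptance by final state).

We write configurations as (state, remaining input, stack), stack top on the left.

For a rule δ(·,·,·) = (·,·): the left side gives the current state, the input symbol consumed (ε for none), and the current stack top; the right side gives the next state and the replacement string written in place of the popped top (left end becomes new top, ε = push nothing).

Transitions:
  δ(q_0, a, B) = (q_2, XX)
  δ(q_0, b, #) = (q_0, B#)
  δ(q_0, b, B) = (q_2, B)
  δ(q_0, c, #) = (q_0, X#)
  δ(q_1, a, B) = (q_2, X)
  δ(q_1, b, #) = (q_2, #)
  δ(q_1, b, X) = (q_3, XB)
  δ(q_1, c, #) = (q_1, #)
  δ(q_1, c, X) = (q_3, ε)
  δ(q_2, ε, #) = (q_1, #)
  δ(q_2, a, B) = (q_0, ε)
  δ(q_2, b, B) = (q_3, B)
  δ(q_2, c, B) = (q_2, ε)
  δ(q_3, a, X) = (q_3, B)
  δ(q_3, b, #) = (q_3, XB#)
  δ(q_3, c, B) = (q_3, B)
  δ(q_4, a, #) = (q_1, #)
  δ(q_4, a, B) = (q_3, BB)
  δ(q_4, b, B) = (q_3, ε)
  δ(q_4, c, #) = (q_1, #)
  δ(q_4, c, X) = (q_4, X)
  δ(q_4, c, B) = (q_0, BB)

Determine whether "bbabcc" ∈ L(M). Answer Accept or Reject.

(q_0, bbabcc, #) ⊢ (q_0, babcc, B#) ⊢ (q_2, abcc, B#) ⊢ (q_0, bcc, #) ⊢ (q_0, cc, B#)
No transition applies at (q_0, cc, B#); input not fully consumed.

Reject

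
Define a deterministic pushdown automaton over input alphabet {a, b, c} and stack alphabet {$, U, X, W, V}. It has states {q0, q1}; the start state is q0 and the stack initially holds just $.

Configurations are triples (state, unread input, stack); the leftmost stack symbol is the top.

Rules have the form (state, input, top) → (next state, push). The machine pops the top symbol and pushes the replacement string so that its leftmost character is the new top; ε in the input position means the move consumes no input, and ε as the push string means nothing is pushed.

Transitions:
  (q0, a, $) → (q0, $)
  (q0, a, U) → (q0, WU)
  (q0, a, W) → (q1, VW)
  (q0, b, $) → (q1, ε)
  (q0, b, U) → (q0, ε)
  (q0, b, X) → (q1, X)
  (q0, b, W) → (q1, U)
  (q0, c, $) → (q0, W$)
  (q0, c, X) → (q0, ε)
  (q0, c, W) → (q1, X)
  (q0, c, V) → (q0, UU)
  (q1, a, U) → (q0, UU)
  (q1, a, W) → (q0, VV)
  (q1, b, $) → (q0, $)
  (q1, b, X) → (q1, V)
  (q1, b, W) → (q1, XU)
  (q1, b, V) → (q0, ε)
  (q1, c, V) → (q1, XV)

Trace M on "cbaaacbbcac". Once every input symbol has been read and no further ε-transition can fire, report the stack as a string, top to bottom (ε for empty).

XUUWUU$

(q0, cbaaacbbcac, $) ⊢ (q0, baaacbbcac, W$) ⊢ (q1, aaacbbcac, U$) ⊢ (q0, aacbbcac, UU$) ⊢ (q0, acbbcac, WUU$) ⊢ (q1, cbbcac, VWUU$) ⊢ (q1, bbcac, XVWUU$) ⊢ (q1, bcac, VVWUU$) ⊢ (q0, cac, VWUU$) ⊢ (q0, ac, UUWUU$) ⊢ (q0, c, WUUWUU$) ⊢ (q1, ε, XUUWUU$)
All input consumed in state q1 with stack XUUWUU$.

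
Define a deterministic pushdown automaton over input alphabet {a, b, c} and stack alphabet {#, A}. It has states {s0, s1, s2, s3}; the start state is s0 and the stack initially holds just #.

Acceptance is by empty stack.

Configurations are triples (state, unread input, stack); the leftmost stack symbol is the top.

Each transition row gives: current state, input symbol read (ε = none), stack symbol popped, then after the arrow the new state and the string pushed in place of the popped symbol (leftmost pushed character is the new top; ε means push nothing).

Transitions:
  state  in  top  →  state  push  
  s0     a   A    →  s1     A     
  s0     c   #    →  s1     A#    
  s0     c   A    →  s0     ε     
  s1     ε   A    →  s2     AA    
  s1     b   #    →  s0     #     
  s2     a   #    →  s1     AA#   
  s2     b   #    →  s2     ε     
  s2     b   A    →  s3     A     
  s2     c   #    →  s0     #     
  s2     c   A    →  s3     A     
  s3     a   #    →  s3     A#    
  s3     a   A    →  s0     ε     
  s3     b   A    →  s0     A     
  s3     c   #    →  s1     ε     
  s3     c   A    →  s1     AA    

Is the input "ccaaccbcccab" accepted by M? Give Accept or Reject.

(s0, ccaaccbcccab, #) ⊢ (s1, caaccbcccab, A#) ⊢ (s2, caaccbcccab, AA#) ⊢ (s3, aaccbcccab, AA#) ⊢ (s0, accbcccab, A#) ⊢ (s1, ccbcccab, A#) ⊢ (s2, ccbcccab, AA#) ⊢ (s3, cbcccab, AA#) ⊢ (s1, bcccab, AAA#) ⊢ (s2, bcccab, AAAA#) ⊢ (s3, cccab, AAAA#) ⊢ (s1, ccab, AAAAA#) ⊢ (s2, ccab, AAAAAA#) ⊢ (s3, cab, AAAAAA#) ⊢ (s1, ab, AAAAAAA#) ⊢ (s2, ab, AAAAAAAA#)
No transition applies at (s2, ab, AAAAAAAA#); input not fully consumed.

Reject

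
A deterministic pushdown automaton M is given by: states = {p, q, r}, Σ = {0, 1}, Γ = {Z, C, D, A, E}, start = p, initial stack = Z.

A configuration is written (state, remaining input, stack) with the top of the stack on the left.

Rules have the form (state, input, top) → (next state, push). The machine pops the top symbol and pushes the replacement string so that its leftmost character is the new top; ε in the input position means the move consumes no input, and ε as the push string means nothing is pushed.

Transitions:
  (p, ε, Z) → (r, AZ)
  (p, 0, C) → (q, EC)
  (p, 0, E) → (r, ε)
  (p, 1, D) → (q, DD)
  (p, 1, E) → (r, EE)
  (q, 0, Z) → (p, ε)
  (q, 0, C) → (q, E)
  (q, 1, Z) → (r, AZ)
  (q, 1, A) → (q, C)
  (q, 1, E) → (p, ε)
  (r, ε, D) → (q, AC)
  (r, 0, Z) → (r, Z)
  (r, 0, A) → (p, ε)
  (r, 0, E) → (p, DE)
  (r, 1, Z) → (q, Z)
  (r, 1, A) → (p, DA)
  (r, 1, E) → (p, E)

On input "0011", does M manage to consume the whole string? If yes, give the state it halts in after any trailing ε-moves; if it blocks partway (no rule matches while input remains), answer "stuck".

q

(p, 0011, Z)
  ε-move, top Z: go to r, push AZ → (r, 0011, AZ)
  read 0, top A: go to p, push ε → (p, 011, Z)
  ε-move, top Z: go to r, push AZ → (r, 011, AZ)
  read 0, top A: go to p, push ε → (p, 11, Z)
  ε-move, top Z: go to r, push AZ → (r, 11, AZ)
  read 1, top A: go to p, push DA → (p, 1, DAZ)
  read 1, top D: go to q, push DD → (q, ε, DDAZ)
All input consumed; M is in state q.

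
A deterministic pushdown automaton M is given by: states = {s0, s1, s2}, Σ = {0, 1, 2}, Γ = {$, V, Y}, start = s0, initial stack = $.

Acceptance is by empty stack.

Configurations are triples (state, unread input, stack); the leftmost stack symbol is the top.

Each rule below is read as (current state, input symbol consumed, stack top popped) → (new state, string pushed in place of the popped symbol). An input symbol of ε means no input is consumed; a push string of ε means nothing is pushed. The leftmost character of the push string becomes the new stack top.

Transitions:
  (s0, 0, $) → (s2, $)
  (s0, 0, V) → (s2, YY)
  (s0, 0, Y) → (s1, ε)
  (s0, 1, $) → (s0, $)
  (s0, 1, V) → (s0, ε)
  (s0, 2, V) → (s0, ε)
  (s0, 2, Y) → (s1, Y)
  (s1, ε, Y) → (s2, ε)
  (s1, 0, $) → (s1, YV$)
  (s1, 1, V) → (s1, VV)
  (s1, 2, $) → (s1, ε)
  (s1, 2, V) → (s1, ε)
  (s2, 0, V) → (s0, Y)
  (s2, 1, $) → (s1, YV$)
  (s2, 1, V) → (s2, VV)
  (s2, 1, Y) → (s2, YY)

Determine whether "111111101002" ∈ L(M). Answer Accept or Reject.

(s0, 111111101002, $) ⊢ (s0, 11111101002, $) ⊢ (s0, 1111101002, $) ⊢ (s0, 111101002, $) ⊢ (s0, 11101002, $) ⊢ (s0, 1101002, $) ⊢ (s0, 101002, $) ⊢ (s0, 01002, $) ⊢ (s2, 1002, $) ⊢ (s1, 002, YV$) ⊢ (s2, 002, V$) ⊢ (s0, 02, Y$) ⊢ (s1, 2, $) ⊢ (s1, ε, ε)
All input consumed and the stack is empty.

Accept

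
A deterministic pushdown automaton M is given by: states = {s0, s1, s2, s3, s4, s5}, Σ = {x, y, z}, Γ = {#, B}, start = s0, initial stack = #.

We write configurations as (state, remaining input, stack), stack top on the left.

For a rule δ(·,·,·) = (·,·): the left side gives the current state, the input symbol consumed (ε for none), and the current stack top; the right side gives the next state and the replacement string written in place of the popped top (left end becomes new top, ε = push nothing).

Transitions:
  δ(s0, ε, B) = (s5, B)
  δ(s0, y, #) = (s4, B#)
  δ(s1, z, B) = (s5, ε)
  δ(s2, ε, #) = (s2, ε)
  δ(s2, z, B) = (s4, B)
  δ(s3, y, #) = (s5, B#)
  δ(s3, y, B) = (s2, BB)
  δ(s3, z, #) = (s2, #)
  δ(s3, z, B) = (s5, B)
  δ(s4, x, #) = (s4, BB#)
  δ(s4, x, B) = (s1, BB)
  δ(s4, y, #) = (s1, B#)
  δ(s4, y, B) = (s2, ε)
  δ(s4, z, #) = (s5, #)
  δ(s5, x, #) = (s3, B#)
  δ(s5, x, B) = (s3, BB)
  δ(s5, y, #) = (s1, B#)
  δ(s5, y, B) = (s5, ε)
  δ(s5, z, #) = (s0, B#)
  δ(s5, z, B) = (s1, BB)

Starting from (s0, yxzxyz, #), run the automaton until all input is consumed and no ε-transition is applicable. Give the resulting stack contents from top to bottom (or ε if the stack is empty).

(s0, yxzxyz, #) ⊢ (s4, xzxyz, B#) ⊢ (s1, zxyz, BB#) ⊢ (s5, xyz, B#) ⊢ (s3, yz, BB#) ⊢ (s2, z, BBB#) ⊢ (s4, ε, BBB#)
All input consumed in state s4 with stack BBB#.

BBB#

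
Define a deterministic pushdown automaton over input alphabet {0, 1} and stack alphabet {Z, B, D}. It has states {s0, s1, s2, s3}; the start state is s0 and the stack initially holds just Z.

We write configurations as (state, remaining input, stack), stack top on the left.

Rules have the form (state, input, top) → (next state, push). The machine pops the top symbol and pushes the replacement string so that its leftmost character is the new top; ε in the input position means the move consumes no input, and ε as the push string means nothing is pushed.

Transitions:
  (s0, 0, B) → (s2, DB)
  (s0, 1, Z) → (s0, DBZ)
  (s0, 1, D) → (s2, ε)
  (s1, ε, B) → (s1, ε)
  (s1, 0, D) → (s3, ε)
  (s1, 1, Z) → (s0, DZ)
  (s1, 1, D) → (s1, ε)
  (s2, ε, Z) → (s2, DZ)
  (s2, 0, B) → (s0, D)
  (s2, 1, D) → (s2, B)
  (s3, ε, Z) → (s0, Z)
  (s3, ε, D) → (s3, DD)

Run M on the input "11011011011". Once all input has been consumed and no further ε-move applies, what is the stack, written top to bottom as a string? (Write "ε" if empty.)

BZ

(s0, 11011011011, Z) ⊢ (s0, 1011011011, DBZ) ⊢ (s2, 011011011, BZ) ⊢ (s0, 11011011, DZ) ⊢ (s2, 1011011, Z) ⊢ (s2, 1011011, DZ) ⊢ (s2, 011011, BZ) ⊢ (s0, 11011, DZ) ⊢ (s2, 1011, Z) ⊢ (s2, 1011, DZ) ⊢ (s2, 011, BZ) ⊢ (s0, 11, DZ) ⊢ (s2, 1, Z) ⊢ (s2, 1, DZ) ⊢ (s2, ε, BZ)
All input consumed in state s2 with stack BZ.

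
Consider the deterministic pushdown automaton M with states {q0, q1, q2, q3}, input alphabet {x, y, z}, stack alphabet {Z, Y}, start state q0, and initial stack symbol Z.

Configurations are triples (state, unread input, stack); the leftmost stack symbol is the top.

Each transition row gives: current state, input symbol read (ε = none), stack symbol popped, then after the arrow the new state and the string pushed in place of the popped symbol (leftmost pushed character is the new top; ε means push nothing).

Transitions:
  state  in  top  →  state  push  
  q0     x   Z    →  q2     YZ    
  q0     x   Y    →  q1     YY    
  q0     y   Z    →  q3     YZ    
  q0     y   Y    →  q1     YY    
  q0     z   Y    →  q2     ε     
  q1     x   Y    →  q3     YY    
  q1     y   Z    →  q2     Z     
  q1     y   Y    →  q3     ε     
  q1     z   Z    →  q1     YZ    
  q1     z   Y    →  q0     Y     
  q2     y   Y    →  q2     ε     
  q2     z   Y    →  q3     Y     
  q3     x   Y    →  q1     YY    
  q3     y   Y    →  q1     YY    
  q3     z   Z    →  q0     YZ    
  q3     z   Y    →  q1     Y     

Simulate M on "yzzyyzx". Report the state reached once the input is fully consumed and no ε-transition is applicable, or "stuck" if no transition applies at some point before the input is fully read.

q3

(q0, yzzyyzx, Z) ⊢ (q3, zzyyzx, YZ) ⊢ (q1, zyyzx, YZ) ⊢ (q0, yyzx, YZ) ⊢ (q1, yzx, YYZ) ⊢ (q3, zx, YZ) ⊢ (q1, x, YZ) ⊢ (q3, ε, YYZ)
All input consumed; M is in state q3.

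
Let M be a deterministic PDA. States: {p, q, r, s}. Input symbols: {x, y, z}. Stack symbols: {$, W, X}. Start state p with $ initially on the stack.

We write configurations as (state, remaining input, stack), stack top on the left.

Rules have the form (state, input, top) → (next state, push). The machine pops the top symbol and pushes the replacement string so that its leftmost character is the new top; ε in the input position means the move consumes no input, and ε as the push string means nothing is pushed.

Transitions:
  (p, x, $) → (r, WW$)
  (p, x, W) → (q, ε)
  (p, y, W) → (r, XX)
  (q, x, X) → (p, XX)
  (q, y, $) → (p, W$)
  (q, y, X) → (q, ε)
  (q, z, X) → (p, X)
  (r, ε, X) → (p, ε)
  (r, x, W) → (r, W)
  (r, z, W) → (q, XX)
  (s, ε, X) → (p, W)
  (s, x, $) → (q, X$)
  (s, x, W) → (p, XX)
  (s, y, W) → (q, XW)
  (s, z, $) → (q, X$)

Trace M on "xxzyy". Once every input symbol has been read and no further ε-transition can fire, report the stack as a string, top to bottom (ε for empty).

(p, xxzyy, $) ⊢ (r, xzyy, WW$) ⊢ (r, zyy, WW$) ⊢ (q, yy, XXW$) ⊢ (q, y, XW$) ⊢ (q, ε, W$)
All input consumed in state q with stack W$.

W$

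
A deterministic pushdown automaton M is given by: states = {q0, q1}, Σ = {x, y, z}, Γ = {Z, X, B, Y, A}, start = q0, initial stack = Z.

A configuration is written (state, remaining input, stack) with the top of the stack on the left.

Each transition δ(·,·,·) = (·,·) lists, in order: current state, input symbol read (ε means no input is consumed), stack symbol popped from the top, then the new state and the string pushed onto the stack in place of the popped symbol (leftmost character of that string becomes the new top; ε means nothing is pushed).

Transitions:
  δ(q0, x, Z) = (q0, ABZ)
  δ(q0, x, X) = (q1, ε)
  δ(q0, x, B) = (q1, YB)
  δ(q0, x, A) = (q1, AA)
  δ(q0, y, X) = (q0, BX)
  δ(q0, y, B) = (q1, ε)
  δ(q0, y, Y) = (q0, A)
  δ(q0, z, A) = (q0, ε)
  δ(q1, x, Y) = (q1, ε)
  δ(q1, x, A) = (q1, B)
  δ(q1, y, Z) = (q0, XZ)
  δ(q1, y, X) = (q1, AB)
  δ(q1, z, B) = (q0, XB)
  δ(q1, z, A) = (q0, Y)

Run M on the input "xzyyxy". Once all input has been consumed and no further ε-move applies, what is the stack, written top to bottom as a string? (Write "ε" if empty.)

XZ

(q0, xzyyxy, Z)
  read x, top Z: go to q0, push ABZ → (q0, zyyxy, ABZ)
  read z, top A: go to q0, push ε → (q0, yyxy, BZ)
  read y, top B: go to q1, push ε → (q1, yxy, Z)
  read y, top Z: go to q0, push XZ → (q0, xy, XZ)
  read x, top X: go to q1, push ε → (q1, y, Z)
  read y, top Z: go to q0, push XZ → (q0, ε, XZ)
All input consumed in state q0 with stack XZ.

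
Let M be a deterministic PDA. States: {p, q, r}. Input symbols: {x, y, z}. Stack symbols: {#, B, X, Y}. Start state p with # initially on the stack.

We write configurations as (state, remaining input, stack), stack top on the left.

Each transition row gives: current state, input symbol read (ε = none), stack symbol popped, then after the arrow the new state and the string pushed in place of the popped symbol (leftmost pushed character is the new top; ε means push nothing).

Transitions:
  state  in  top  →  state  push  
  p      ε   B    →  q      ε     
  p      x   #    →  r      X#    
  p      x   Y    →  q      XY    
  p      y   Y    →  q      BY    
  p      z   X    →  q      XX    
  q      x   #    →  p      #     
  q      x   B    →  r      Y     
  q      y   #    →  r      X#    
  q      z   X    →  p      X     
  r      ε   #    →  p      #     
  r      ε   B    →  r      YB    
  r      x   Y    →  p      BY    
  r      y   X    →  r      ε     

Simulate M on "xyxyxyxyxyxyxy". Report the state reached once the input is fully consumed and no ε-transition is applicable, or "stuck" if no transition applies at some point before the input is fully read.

(p, xyxyxyxyxyxyxy, #)
  read x, top #: go to r, push X# → (r, yxyxyxyxyxyxy, X#)
  read y, top X: go to r, push ε → (r, xyxyxyxyxyxy, #)
  ε-move, top #: go to p, push # → (p, xyxyxyxyxyxy, #)
  read x, top #: go to r, push X# → (r, yxyxyxyxyxy, X#)
  read y, top X: go to r, push ε → (r, xyxyxyxyxy, #)
  ε-move, top #: go to p, push # → (p, xyxyxyxyxy, #)
  read x, top #: go to r, push X# → (r, yxyxyxyxy, X#)
  read y, top X: go to r, push ε → (r, xyxyxyxy, #)
  ε-move, top #: go to p, push # → (p, xyxyxyxy, #)
  read x, top #: go to r, push X# → (r, yxyxyxy, X#)
  read y, top X: go to r, push ε → (r, xyxyxy, #)
  ε-move, top #: go to p, push # → (p, xyxyxy, #)
  read x, top #: go to r, push X# → (r, yxyxy, X#)
  read y, top X: go to r, push ε → (r, xyxy, #)
  ε-move, top #: go to p, push # → (p, xyxy, #)
  read x, top #: go to r, push X# → (r, yxy, X#)
  read y, top X: go to r, push ε → (r, xy, #)
  ε-move, top #: go to p, push # → (p, xy, #)
  read x, top #: go to r, push X# → (r, y, X#)
  read y, top X: go to r, push ε → (r, ε, #)
  ε-move, top #: go to p, push # → (p, ε, #)
All input consumed; M is in state p.

p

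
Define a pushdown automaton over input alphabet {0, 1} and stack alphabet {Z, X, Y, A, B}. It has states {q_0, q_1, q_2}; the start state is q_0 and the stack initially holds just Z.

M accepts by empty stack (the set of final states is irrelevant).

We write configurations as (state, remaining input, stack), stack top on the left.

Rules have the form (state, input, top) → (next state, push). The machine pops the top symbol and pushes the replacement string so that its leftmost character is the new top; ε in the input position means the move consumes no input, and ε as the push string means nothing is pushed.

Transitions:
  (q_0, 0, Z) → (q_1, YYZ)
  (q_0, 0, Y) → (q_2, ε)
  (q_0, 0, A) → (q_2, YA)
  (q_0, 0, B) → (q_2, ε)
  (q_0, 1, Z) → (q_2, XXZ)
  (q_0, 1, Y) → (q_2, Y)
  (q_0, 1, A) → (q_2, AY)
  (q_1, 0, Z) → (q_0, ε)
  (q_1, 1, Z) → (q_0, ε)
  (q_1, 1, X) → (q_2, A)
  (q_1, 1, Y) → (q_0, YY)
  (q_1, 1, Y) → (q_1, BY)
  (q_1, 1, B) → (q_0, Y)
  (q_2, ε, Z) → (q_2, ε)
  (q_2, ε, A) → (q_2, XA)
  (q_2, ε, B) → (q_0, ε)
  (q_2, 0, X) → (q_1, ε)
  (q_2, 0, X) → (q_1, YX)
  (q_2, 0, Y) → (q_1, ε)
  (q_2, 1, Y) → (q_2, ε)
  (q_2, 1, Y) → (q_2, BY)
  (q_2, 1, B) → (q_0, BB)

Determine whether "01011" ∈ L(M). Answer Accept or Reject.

One accepting computation: (q_0, 01011, Z) ⊢ (q_1, 1011, YYZ) ⊢ (q_0, 011, YYYZ) ⊢ (q_2, 11, YYZ) ⊢ (q_2, 1, YZ) ⊢ (q_2, ε, Z) ⊢ (q_2, ε, ε)
All input consumed and the stack is empty.

Accept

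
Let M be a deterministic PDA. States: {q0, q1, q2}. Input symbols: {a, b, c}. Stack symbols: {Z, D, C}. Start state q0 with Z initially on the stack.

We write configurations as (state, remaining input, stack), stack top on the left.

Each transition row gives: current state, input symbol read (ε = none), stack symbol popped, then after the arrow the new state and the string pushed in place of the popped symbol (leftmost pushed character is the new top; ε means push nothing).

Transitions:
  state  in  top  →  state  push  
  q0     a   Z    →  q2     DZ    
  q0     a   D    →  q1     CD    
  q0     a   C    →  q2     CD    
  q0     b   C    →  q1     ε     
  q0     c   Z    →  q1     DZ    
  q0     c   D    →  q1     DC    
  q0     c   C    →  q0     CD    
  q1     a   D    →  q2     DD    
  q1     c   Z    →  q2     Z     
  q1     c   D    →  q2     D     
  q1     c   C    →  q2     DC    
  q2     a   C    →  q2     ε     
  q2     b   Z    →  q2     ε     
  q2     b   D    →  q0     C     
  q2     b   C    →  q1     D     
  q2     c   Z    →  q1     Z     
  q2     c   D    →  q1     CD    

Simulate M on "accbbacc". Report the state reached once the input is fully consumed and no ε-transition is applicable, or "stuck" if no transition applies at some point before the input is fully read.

(q0, accbbacc, Z) ⊢ (q2, ccbbacc, DZ) ⊢ (q1, cbbacc, CDZ) ⊢ (q2, bbacc, DCDZ) ⊢ (q0, bacc, CCDZ) ⊢ (q1, acc, CDZ)
No transition for (q1, a, top C); M blocks with input acc remaining.

stuck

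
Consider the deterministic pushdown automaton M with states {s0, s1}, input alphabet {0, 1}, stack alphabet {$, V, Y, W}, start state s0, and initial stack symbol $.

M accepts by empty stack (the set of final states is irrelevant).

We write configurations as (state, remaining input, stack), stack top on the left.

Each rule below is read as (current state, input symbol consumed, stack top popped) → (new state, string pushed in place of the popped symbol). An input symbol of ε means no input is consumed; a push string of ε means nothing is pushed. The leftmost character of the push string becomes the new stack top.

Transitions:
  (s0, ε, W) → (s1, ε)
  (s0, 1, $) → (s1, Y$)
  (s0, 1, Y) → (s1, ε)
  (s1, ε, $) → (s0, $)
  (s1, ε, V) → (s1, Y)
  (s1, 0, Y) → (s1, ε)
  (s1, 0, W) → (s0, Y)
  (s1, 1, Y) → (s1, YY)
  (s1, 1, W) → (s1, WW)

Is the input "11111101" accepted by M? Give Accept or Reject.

(s0, 11111101, $) ⊢ (s1, 1111101, Y$) ⊢ (s1, 111101, YY$) ⊢ (s1, 11101, YYY$) ⊢ (s1, 1101, YYYY$) ⊢ (s1, 101, YYYYY$) ⊢ (s1, 01, YYYYYY$) ⊢ (s1, 1, YYYYY$) ⊢ (s1, ε, YYYYYY$)
All input consumed; stack is YYYYYY$, not empty, and no further ε-move applies.

Reject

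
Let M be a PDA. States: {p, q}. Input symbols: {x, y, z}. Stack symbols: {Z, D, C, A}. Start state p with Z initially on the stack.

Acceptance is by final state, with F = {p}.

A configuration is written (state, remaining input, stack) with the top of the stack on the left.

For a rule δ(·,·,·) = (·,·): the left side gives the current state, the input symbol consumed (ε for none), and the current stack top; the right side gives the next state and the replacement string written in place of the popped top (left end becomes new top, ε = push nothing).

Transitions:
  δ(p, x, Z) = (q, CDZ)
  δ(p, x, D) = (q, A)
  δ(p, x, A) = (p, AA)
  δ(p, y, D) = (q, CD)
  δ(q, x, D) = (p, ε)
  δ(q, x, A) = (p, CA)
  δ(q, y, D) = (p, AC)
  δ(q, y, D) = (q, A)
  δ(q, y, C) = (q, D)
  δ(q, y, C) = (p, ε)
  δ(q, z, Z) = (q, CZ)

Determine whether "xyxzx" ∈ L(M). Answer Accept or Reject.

No computation consumes all input and reaches a final state.

Reject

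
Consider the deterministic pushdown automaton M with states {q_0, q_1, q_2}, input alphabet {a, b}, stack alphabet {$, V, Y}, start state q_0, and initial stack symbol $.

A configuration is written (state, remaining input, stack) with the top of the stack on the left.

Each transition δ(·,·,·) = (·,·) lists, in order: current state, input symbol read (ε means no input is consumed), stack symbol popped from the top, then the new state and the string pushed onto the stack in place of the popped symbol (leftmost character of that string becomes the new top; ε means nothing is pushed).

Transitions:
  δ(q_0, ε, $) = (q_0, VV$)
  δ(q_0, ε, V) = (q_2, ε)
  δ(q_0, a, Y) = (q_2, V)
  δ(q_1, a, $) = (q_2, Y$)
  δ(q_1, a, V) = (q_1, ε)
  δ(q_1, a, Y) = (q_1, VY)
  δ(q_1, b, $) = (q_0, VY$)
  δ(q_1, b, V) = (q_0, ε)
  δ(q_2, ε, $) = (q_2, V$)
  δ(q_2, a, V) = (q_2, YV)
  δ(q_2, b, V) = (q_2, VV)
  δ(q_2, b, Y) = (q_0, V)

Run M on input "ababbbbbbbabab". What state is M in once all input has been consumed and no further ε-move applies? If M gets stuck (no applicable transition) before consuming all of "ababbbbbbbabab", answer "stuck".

q_2

(q_0, ababbbbbbbabab, $)
  ε-move, top $: go to q_0, push VV$ → (q_0, ababbbbbbbabab, VV$)
  ε-move, top V: go to q_2, push ε → (q_2, ababbbbbbbabab, V$)
  read a, top V: go to q_2, push YV → (q_2, babbbbbbbabab, YV$)
  read b, top Y: go to q_0, push V → (q_0, abbbbbbbabab, VV$)
  ε-move, top V: go to q_2, push ε → (q_2, abbbbbbbabab, V$)
  read a, top V: go to q_2, push YV → (q_2, bbbbbbbabab, YV$)
  read b, top Y: go to q_0, push V → (q_0, bbbbbbabab, VV$)
  ε-move, top V: go to q_2, push ε → (q_2, bbbbbbabab, V$)
  read b, top V: go to q_2, push VV → (q_2, bbbbbabab, VV$)
  read b, top V: go to q_2, push VV → (q_2, bbbbabab, VVV$)
  read b, top V: go to q_2, push VV → (q_2, bbbabab, VVVV$)
  read b, top V: go to q_2, push VV → (q_2, bbabab, VVVVV$)
  read b, top V: go to q_2, push VV → (q_2, babab, VVVVVV$)
  read b, top V: go to q_2, push VV → (q_2, abab, VVVVVVV$)
  read a, top V: go to q_2, push YV → (q_2, bab, YVVVVVVV$)
  read b, top Y: go to q_0, push V → (q_0, ab, VVVVVVVV$)
  ε-move, top V: go to q_2, push ε → (q_2, ab, VVVVVVV$)
  read a, top V: go to q_2, push YV → (q_2, b, YVVVVVVV$)
  read b, top Y: go to q_0, push V → (q_0, ε, VVVVVVVV$)
  ε-move, top V: go to q_2, push ε → (q_2, ε, VVVVVVV$)
All input consumed; M is in state q_2.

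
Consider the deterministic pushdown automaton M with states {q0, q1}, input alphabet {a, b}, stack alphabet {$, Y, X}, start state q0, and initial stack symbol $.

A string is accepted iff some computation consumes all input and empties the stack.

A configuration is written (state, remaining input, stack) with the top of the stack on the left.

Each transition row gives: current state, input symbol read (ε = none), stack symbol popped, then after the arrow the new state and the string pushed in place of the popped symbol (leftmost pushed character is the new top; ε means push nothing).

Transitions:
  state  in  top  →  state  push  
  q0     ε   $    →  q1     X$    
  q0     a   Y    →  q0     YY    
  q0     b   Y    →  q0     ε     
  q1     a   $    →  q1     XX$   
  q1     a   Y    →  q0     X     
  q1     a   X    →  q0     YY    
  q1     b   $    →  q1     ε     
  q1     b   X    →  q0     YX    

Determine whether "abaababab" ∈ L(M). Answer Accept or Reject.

(q0, abaababab, $)
  ε-move, top $: go to q1, push X$ → (q1, abaababab, X$)
  read a, top X: go to q0, push YY → (q0, baababab, YY$)
  read b, top Y: go to q0, push ε → (q0, aababab, Y$)
  read a, top Y: go to q0, push YY → (q0, ababab, YY$)
  read a, top Y: go to q0, push YY → (q0, babab, YYY$)
  read b, top Y: go to q0, push ε → (q0, abab, YY$)
  read a, top Y: go to q0, push YY → (q0, bab, YYY$)
  read b, top Y: go to q0, push ε → (q0, ab, YY$)
  read a, top Y: go to q0, push YY → (q0, b, YYY$)
  read b, top Y: go to q0, push ε → (q0, ε, YY$)
All input consumed; stack is YY$, not empty, and no further ε-move applies.

Reject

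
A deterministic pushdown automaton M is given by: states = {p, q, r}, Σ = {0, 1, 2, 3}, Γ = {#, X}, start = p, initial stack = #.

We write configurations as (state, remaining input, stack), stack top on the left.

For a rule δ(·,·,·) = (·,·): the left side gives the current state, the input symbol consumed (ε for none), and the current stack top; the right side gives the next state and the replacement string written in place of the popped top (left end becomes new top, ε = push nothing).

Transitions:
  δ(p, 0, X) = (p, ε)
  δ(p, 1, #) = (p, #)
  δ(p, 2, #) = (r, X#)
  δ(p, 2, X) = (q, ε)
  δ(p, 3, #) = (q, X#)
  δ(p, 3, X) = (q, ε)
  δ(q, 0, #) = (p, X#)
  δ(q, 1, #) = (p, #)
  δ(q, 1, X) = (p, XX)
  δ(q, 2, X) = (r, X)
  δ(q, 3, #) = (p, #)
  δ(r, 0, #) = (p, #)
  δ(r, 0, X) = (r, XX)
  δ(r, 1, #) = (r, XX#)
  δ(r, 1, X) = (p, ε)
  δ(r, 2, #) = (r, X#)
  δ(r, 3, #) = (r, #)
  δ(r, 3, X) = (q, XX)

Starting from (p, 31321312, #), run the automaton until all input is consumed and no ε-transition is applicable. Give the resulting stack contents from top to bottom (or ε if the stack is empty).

X#

(p, 31321312, #) ⊢ (q, 1321312, X#) ⊢ (p, 321312, XX#) ⊢ (q, 21312, X#) ⊢ (r, 1312, X#) ⊢ (p, 312, #) ⊢ (q, 12, X#) ⊢ (p, 2, XX#) ⊢ (q, ε, X#)
All input consumed in state q with stack X#.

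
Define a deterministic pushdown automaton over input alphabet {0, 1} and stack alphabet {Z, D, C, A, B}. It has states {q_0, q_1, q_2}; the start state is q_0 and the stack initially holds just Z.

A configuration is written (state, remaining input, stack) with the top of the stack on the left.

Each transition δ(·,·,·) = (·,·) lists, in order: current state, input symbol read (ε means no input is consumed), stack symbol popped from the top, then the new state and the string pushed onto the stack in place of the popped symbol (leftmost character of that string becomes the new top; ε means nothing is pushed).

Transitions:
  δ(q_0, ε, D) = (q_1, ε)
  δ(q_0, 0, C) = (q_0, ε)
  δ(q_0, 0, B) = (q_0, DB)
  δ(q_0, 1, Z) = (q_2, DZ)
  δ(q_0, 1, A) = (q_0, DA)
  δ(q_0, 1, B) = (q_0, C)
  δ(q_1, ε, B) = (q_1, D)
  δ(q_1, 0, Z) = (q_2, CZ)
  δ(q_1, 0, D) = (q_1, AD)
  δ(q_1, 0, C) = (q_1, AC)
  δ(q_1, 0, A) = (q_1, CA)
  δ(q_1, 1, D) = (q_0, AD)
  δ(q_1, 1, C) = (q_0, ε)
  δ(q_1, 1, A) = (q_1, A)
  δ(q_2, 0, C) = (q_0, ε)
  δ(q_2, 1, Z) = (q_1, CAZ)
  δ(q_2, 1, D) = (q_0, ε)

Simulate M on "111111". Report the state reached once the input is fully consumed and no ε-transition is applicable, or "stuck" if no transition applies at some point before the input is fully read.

(q_0, 111111, Z)
  read 1, top Z: go to q_2, push DZ → (q_2, 11111, DZ)
  read 1, top D: go to q_0, push ε → (q_0, 1111, Z)
  read 1, top Z: go to q_2, push DZ → (q_2, 111, DZ)
  read 1, top D: go to q_0, push ε → (q_0, 11, Z)
  read 1, top Z: go to q_2, push DZ → (q_2, 1, DZ)
  read 1, top D: go to q_0, push ε → (q_0, ε, Z)
All input consumed; M is in state q_0.

q_0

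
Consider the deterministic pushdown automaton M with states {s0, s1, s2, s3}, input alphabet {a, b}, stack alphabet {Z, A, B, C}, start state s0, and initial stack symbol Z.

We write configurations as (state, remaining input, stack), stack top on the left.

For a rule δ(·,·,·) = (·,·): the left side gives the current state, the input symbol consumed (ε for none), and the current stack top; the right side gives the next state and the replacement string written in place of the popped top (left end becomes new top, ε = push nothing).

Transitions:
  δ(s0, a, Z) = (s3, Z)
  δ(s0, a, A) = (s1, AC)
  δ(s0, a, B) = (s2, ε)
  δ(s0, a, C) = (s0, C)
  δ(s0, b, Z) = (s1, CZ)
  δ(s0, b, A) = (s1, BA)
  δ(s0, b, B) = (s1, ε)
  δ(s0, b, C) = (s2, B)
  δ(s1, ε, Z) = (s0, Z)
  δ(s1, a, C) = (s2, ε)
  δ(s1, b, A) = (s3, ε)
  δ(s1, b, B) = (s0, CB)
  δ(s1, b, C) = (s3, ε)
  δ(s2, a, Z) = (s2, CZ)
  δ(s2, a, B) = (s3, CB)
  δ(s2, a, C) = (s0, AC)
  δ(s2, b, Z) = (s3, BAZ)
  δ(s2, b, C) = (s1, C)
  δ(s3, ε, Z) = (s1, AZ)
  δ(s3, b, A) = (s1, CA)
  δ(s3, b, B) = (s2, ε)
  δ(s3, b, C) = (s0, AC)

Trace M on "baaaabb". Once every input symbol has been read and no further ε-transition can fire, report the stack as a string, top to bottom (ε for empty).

ACCZ

(s0, baaaabb, Z)
  read b, top Z: go to s1, push CZ → (s1, aaaabb, CZ)
  read a, top C: go to s2, push ε → (s2, aaabb, Z)
  read a, top Z: go to s2, push CZ → (s2, aabb, CZ)
  read a, top C: go to s0, push AC → (s0, abb, ACZ)
  read a, top A: go to s1, push AC → (s1, bb, ACCZ)
  read b, top A: go to s3, push ε → (s3, b, CCZ)
  read b, top C: go to s0, push AC → (s0, ε, ACCZ)
All input consumed in state s0 with stack ACCZ.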